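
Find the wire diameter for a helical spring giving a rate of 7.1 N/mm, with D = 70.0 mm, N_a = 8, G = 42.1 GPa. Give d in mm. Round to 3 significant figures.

7.80 mm

d = (8D³N_a·k / G)^(1/4) = (8·70.0³·8·7.1 / (42.1×10³))^0.25
  = (3702.1)^0.25 = 7.8003 mm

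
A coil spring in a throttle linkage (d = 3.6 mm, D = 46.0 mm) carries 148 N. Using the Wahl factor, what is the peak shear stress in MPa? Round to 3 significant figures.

413 MPa

Spring index C = D/d = 46.0/3.6 = 12.7778
K_W = (4C−1)/(4C−4) + 0.615/C = 50.111/47.111 + 0.0481 = 1.1118
τ₀ = 8FD/(πd³) = 8·148·46.0/(π·3.6³) = 54464/146.57 = 371.58 MPa
τ_max = K·τ₀ = 1.1118 × 371.58 = 413.13 MPa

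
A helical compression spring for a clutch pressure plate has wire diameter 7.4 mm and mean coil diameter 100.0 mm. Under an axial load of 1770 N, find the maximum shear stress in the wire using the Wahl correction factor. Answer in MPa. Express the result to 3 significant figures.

1230 MPa

Spring index C = D/d = 100.0/7.4 = 13.5135
K_W = (4C−1)/(4C−4) + 0.615/C = 53.054/50.054 + 0.0455 = 1.1054
τ₀ = 8FD/(πd³) = 8·1770·100.0/(π·7.4³) = 1.416e+06/1273 = 1112.3 MPa
τ_max = K·τ₀ = 1.1054 × 1112.3 = 1229.6 MPa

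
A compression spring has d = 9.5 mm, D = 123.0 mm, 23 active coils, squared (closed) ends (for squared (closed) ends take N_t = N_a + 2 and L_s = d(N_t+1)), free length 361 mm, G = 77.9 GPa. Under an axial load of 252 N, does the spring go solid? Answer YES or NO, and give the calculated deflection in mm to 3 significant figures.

k = Gd⁴/(8D³N_a) = (77.9×10³)(9.5⁴)/(8·123.0³·23) = 1.8531 N/mm
N_t = 25; L_s = 9.5·26 = 247 mm; δ_solid = L₀ − L_s = 361 − 247 = 114 mm
δ = F/k = 252/1.8531 = 135.99 mm
δ ≥ δ_solid → spring goes solid

YES, δ = 136 mm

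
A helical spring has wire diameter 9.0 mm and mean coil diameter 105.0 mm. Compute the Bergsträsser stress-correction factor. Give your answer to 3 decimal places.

1.115

C = D/d = 105.0/9.0 = 11.6667
K_B = (4C+2)/(4C−3) = 48.667/43.667 = 1.1145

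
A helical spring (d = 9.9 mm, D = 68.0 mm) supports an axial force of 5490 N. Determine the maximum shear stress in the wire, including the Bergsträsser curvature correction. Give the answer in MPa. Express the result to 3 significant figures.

1180 MPa

Spring index C = D/d = 68.0/9.9 = 6.8687
K_B = (4C+2)/(4C−3) = 29.475/24.475 = 1.2043
τ₀ = 8FD/(πd³) = 8·5490·68.0/(π·9.9³) = 2.98656e+06/3048.3 = 979.75 MPa
τ_max = K·τ₀ = 1.2043 × 979.75 = 1179.9 MPa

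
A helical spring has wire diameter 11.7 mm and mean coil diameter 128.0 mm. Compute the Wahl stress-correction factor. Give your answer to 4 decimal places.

1.1317

C = D/d = 128.0/11.7 = 10.9402
K_W = (4C−1)/(4C−4) + 0.615/C = 42.761/39.761 + 0.0562 = 1.1317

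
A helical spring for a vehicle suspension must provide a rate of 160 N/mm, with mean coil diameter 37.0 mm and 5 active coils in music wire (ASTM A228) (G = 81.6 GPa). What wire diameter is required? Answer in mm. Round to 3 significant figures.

7.94 mm

d = (8D³N_a·k / G)^(1/4) = (8·37.0³·5·160 / (81.6×10³))^0.25
  = (3972.8)^0.25 = 7.9391 mm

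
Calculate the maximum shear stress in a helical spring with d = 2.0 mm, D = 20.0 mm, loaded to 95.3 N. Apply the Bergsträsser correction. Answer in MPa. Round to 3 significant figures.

Spring index C = D/d = 20.0/2.0 = 10.0000
K_B = (4C+2)/(4C−3) = 42.000/37.000 = 1.1351
τ₀ = 8FD/(πd³) = 8·95.3·20.0/(π·2.0³) = 15248/25.133 = 606.7 MPa
τ_max = K·τ₀ = 1.1351 × 606.7 = 688.68 MPa

689 MPa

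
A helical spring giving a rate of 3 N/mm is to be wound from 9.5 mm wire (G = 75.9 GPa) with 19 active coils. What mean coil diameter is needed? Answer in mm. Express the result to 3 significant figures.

D = (Gd⁴/(8N_a·k))^(1/3) = (75.9×10³·9.5⁴/(8·19·3))^(1/3)
  = (1.35572e+06)^(1/3) = 110.6769 mm

111 mm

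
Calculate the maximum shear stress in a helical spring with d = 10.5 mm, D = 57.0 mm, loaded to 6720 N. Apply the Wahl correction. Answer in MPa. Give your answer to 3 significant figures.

Spring index C = D/d = 57.0/10.5 = 5.4286
K_W = (4C−1)/(4C−4) + 0.615/C = 20.714/17.714 + 0.1133 = 1.2826
τ₀ = 8FD/(πd³) = 8·6720·57.0/(π·10.5³) = 3.06432e+06/3636.8 = 842.59 MPa
τ_max = K·τ₀ = 1.2826 × 842.59 = 1080.7 MPa

1080 MPa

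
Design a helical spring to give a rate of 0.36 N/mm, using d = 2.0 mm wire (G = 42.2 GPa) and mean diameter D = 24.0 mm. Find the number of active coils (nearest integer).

17

N_a = Gd⁴/(8D³k) = (42.2×10³ × 2.0⁴)/(8 × 24.0³ × 0.36)
    = 675200 / 39813.1 = 16.96 → 17 coils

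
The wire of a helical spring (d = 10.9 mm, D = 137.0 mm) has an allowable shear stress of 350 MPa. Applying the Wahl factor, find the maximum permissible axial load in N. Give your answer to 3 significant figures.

1170 N

C = D/d = 137.0/10.9 = 12.5688
K_W = (4C−1)/(4C−4) + 0.615/C = 49.275/46.275 + 0.0489 = 1.1138
τ_max = K·8FD/(πd³) → F_max = τ_allow·πd³/(8DK)
F_max = 350·π·10.9³/(8·137.0·1.1138) = 1.424e+06/1220.7 = 1166.5 N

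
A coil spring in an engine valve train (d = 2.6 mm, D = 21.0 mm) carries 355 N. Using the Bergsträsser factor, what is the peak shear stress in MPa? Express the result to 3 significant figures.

Spring index C = D/d = 21.0/2.6 = 8.0769
K_B = (4C+2)/(4C−3) = 34.308/29.308 = 1.1706
τ₀ = 8FD/(πd³) = 8·355·21.0/(π·2.6³) = 59640/55.217 = 1080.1 MPa
τ_max = K·τ₀ = 1.1706 × 1080.1 = 1264.4 MPa

1260 MPa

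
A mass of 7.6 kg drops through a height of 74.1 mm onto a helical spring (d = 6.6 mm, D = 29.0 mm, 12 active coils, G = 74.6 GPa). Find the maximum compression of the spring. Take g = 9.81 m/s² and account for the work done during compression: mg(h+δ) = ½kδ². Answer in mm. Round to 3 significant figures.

k = Gd⁴/(8D³N_a) = (74.6×10³)(6.6⁴)/(8·29.0³·12) = 60.457 N/mm
W = mg = 7.6 × 9.81 = 74.556 N
½kδ² − Wδ − Wh = 0 → δ = (W + √(W² + 2kWh))/k
δ = (74.556 + √(5558.6 + 668006))/60.457 = (74.556 + 820.71)/60.457 = 14.808 mm

14.8 mm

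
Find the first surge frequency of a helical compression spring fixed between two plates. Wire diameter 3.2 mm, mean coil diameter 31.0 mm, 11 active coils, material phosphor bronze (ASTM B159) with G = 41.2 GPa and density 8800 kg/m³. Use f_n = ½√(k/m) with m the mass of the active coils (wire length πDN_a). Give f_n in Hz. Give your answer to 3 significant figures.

k = Gd⁴/(8D³N_a) = (41.2×10³)(3.2⁴)/(8·31.0³·11) = 1.6479 N/mm = 1647.9 N/m
Wire length L = πDN_a = π·31.0·11 = 1071.3 mm
m = ρ·(πd²/4)·L = 8800 × 8.0425×10⁻⁶ m² × 1.0713 m = 0.075819 kg
f_n = ½√(k/m) = 0.5·√(1647.9/0.075819) = 0.5·√(21735) = 73.713 Hz

73.7 Hz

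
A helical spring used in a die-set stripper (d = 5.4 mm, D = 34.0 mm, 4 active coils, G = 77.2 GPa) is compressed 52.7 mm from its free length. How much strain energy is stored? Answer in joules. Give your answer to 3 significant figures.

k = Gd⁴/(8D³N_a) = (77.2×10³)(5.4⁴)/(8·34.0³·4) = 52.192 N/mm
U = ½kδ² = 0.5 × 52.192 × 52.7² = 72476 N·mm = 72.476 J

72.5 J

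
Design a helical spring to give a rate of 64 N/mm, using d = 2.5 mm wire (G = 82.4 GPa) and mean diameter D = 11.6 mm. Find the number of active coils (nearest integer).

N_a = Gd⁴/(8D³k) = (82.4×10³ × 2.5⁴)/(8 × 11.6³ × 64)
    = 3.21875e+06 / 799179 = 4.028 → 4 coils

4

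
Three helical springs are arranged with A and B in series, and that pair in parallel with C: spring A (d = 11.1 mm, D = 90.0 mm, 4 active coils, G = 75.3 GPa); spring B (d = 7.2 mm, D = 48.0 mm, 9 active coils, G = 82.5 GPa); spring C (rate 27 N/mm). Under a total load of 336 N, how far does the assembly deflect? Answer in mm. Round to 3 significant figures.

k_A = Gd⁴/(8D³N_a) = (75.3×10³)(11.1⁴)/(8·90.0³·4) = 49.002 N/mm
k_B = Gd⁴/(8D³N_a) = (82.5×10³)(7.2⁴)/(8·48.0³·9) = 27.844 N/mm
Springs A,B series: k_AB = 1/(1/49.002+1/27.844) = 17.755 N/mm; parallel with C: k_eq = 17.755+27 = 44.755 N/mm
δ = F/k_eq = 336/44.755 = 7.5075 mm

7.51 mm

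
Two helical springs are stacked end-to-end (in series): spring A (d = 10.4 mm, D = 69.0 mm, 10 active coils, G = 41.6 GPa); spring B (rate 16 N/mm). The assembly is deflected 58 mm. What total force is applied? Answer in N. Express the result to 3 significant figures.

k_A = Gd⁴/(8D³N_a) = (41.6×10³)(10.4⁴)/(8·69.0³·10) = 18.518 N/mm
Series: 1/k_eq = 1/18.518 + 1/16 = 0.1165; k_eq = 8.5835 N/mm
F = k_eq·δ = 8.5835·58 = 497.85 N

498 N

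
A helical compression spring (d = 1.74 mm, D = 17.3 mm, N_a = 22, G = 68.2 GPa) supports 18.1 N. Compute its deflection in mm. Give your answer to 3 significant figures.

26.4 mm

k = Gd⁴/(8D³N_a) = (68.2×10³)(1.74⁴)/(8·17.3³·22) = 0.68601 N/mm
δ = F/k = 18.1 / 0.68601 = 26.384 mm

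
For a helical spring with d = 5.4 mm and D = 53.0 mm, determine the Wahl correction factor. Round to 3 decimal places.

1.148

C = D/d = 53.0/5.4 = 9.8148
K_W = (4C−1)/(4C−4) + 0.615/C = 38.259/35.259 + 0.0627 = 1.1477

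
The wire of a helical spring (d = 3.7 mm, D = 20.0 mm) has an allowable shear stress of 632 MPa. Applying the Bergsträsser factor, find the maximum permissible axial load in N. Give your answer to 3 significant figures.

C = D/d = 20.0/3.7 = 5.4054
K_B = (4C+2)/(4C−3) = 23.622/18.622 = 1.2685
τ_max = K·8FD/(πd³) → F_max = τ_allow·πd³/(8DK)
F_max = 632·π·3.7³/(8·20.0·1.2685) = 1.0057e+05/202.96 = 495.52 N

496 N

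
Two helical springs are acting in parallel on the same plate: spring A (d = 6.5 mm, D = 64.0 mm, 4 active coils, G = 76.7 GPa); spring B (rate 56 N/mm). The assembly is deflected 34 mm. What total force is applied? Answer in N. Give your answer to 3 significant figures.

2460 N

k_A = Gd⁴/(8D³N_a) = (76.7×10³)(6.5⁴)/(8·64.0³·4) = 16.321 N/mm
Parallel: k_eq = 16.321 + 56 = 72.321 N/mm
F = k_eq·δ = 72.321·34 = 2458.9 N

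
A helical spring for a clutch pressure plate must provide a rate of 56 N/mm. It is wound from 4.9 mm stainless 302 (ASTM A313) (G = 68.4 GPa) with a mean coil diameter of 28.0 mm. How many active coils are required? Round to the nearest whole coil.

4

N_a = Gd⁴/(8D³k) = (68.4×10³ × 4.9⁴)/(8 × 28.0³ × 56)
    = 3.94312e+07 / 9.8345e+06 = 4.009 → 4 coils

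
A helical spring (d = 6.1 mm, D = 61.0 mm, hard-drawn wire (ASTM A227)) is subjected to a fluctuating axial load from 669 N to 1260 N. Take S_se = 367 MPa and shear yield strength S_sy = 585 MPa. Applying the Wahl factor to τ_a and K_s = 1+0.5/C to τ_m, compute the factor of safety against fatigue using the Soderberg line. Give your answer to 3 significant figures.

C = D/d = 61.0/6.1 = 10.0000; K_W = (4C−1)/(4C−4)+0.615/C = 1.1448; K_s = 1+0.5/C = 1.0500
F_a = (F_max−F_min)/2 = 295.5 N; F_m = (F_max+F_min)/2 = 964.5 N
τ_a = K_W·8F_aD/(πd³) = 1.1448 × 202.23 = 231.52 MPa
τ_m = K_s·8F_mD/(πd³) = 1.0500 × 660.06 = 693.06 MPa
Soderberg: 1/n_f = τ_a/S_se + τ_m/S_sy = 231.52/367 + 693.06/585 = 0.63083 + 1.18472 = 1.8156
n_f = 1/1.8156 = 0.5508

0.551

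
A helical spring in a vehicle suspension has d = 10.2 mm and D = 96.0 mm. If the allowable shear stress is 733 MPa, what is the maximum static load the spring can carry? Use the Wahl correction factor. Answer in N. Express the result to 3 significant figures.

C = D/d = 96.0/10.2 = 9.4118
K_W = (4C−1)/(4C−4) + 0.615/C = 36.647/33.647 + 0.0653 = 1.1545
τ_max = K·8FD/(πd³) → F_max = τ_allow·πd³/(8DK)
F_max = 733·π·10.2³/(8·96.0·1.1545) = 2.4437e+06/886.66 = 2756.1 N

2760 N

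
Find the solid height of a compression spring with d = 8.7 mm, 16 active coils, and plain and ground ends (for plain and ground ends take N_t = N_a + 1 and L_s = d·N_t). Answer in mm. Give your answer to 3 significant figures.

148 mm

plain and ground ends: N_t = N_a + 1 = 16 + 1 = 17
L_s = d·N_t = 8.7 × 17 = 147.9 mm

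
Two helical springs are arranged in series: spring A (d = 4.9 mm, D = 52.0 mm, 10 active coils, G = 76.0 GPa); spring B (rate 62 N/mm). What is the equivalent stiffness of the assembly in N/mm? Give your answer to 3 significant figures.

k_A = Gd⁴/(8D³N_a) = (76.0×10³)(4.9⁴)/(8·52.0³·10) = 3.8949 N/mm
Series: 1/k_eq = 1/3.8949 + 1/62 = 0.27287; k_eq = 3.6647 N/mm

3.66 N/mm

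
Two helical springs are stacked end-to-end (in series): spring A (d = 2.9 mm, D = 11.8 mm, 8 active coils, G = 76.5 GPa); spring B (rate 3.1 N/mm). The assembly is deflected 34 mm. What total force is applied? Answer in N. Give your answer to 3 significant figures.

k_A = Gd⁴/(8D³N_a) = (76.5×10³)(2.9⁴)/(8·11.8³·8) = 51.455 N/mm
Series: 1/k_eq = 1/51.455 + 1/3.1 = 0.34202; k_eq = 2.9238 N/mm
F = k_eq·δ = 2.9238·34 = 99.411 N

99.4 N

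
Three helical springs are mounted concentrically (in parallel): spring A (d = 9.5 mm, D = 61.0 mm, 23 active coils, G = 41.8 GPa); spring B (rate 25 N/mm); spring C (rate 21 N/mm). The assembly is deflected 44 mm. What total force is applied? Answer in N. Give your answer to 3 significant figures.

2380 N

k_A = Gd⁴/(8D³N_a) = (41.8×10³)(9.5⁴)/(8·61.0³·23) = 8.152 N/mm
Parallel: k_eq = 8.152 + 25 + 21 = 54.152 N/mm
F = k_eq·δ = 54.152·44 = 2382.7 N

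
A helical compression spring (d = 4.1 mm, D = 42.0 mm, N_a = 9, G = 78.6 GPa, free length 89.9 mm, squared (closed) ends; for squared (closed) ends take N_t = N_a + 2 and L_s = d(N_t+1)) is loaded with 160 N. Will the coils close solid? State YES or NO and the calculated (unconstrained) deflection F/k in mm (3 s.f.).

k = Gd⁴/(8D³N_a) = (78.6×10³)(4.1⁴)/(8·42.0³·9) = 4.1637 N/mm
N_t = 11; L_s = 4.1·12 = 49.2 mm; δ_solid = L₀ − L_s = 89.9 − 49.2 = 40.7 mm
δ = F/k = 160/4.1637 = 38.428 mm
δ < δ_solid → spring does not go solid

NO, δ = 38.4 mm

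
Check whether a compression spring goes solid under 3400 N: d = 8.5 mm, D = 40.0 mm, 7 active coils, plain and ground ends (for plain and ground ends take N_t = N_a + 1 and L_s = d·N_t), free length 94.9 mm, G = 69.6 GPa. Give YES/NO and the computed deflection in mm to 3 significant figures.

YES, δ = 33.5 mm

k = Gd⁴/(8D³N_a) = (69.6×10³)(8.5⁴)/(8·40.0³·7) = 101.37 N/mm
N_t = 8; L_s = 8.5·8 = 68 mm; δ_solid = L₀ − L_s = 94.9 − 68 = 26.9 mm
δ = F/k = 3400/101.37 = 33.54 mm
δ ≥ δ_solid → spring goes solid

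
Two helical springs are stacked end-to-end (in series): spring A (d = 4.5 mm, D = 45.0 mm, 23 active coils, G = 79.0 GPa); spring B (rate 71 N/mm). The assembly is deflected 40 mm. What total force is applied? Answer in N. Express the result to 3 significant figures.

k_A = Gd⁴/(8D³N_a) = (79.0×10³)(4.5⁴)/(8·45.0³·23) = 1.9321 N/mm
Series: 1/k_eq = 1/1.9321 + 1/71 = 0.53167; k_eq = 1.8809 N/mm
F = k_eq·δ = 1.8809·40 = 75.235 N

75.2 N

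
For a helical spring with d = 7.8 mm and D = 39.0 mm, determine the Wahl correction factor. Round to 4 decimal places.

1.3105

C = D/d = 39.0/7.8 = 5.0000
K_W = (4C−1)/(4C−4) + 0.615/C = 19.000/16.000 + 0.1230 = 1.3105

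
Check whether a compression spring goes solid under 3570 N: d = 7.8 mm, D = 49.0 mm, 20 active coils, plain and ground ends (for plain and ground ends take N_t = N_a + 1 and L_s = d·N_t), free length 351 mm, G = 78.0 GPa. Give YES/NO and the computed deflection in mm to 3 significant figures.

k = Gd⁴/(8D³N_a) = (78.0×10³)(7.8⁴)/(8·49.0³·20) = 15.338 N/mm
N_t = 21; L_s = 7.8·21 = 163.8 mm; δ_solid = L₀ − L_s = 351 − 163.8 = 187.2 mm
δ = F/k = 3570/15.338 = 232.76 mm
δ ≥ δ_solid → spring goes solid

YES, δ = 233 mm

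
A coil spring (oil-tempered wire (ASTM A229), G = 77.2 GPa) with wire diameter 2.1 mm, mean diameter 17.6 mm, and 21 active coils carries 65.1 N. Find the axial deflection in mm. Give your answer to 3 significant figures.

k = Gd⁴/(8D³N_a) = (77.2×10³)(2.1⁴)/(8·17.6³·21) = 1.6393 N/mm
δ = F/k = 65.1 / 1.6393 = 39.713 mm

39.7 mm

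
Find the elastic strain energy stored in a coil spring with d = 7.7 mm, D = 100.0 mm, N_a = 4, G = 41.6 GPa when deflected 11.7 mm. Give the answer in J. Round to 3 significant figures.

k = Gd⁴/(8D³N_a) = (41.6×10³)(7.7⁴)/(8·100.0³·4) = 4.5699 N/mm
U = ½kδ² = 0.5 × 4.5699 × 11.7² = 312.79 N·mm = 0.31279 J

0.313 J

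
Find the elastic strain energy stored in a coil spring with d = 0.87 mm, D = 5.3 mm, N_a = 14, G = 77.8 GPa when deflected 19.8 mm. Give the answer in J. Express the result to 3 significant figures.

0.524 J

k = Gd⁴/(8D³N_a) = (77.8×10³)(0.87⁴)/(8·5.3³·14) = 2.6731 N/mm
U = ½kδ² = 0.5 × 2.6731 × 19.8² = 523.98 N·mm = 0.52398 J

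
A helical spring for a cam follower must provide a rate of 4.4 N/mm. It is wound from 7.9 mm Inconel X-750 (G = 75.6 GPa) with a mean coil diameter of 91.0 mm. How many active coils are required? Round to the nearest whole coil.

N_a = Gd⁴/(8D³k) = (75.6×10³ × 7.9⁴)/(8 × 91.0³ × 4.4)
    = 2.94463e+08 / 2.65257e+07 = 11.1 → 11 coils

11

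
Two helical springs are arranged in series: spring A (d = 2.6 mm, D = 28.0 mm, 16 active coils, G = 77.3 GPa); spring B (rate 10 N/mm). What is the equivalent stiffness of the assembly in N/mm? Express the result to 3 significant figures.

1.12 N/mm

k_A = Gd⁴/(8D³N_a) = (77.3×10³)(2.6⁴)/(8·28.0³·16) = 1.2572 N/mm
Series: 1/k_eq = 1/1.2572 + 1/10 = 0.89545; k_eq = 1.1168 N/mm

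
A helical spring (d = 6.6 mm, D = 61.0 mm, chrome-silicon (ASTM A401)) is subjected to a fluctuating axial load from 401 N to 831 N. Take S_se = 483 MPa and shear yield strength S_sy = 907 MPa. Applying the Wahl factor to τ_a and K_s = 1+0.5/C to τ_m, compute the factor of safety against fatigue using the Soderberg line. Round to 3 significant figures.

C = D/d = 61.0/6.6 = 9.2424; K_W = (4C−1)/(4C−4)+0.615/C = 1.1575; K_s = 1+0.5/C = 1.0541
F_a = (F_max−F_min)/2 = 215 N; F_m = (F_max+F_min)/2 = 616 N
τ_a = K_W·8F_aD/(πd³) = 1.1575 × 116.17 = 134.47 MPa
τ_m = K_s·8F_mD/(πd³) = 1.0541 × 332.83 = 350.83 MPa
Soderberg: 1/n_f = τ_a/S_se + τ_m/S_sy = 134.47/483 + 350.83/907 = 0.27840 + 0.38681 = 0.6652
n_f = 1/0.6652 = 1.503

1.50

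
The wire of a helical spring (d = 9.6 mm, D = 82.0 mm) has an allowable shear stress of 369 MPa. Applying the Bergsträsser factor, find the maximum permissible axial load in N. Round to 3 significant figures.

C = D/d = 82.0/9.6 = 8.5417
K_B = (4C+2)/(4C−3) = 36.167/31.167 = 1.1604
τ_max = K·8FD/(πd³) → F_max = τ_allow·πd³/(8DK)
F_max = 369·π·9.6³/(8·82.0·1.1604) = 1.0256e+06/761.24 = 1347.3 N

1350 N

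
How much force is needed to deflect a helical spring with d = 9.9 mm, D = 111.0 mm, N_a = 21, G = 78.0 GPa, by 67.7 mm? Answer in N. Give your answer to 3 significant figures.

k = Gd⁴/(8D³N_a) = (78.0×10³)(9.9⁴)/(8·111.0³·21) = 3.261 N/mm
F = k·δ = 3.261 × 67.7 = 220.77 N

221 N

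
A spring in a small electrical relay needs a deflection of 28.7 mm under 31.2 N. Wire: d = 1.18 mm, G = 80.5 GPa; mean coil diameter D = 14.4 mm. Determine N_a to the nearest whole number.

6

Required rate k = F/δ = 31.2/28.7 = 1.0871 N/mm
N_a = Gd⁴/(8D³k) = (80.5×10³ × 1.18⁴)/(8 × 14.4³ × 1.0871)
    = 156072 / 25968.7 = 6.01 → 6 coils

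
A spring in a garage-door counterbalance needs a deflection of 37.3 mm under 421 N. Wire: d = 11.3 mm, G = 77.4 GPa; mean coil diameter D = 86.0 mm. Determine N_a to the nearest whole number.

Required rate k = F/δ = 421/37.3 = 11.287 N/mm
N_a = Gd⁴/(8D³k) = (77.4×10³ × 11.3⁴)/(8 × 86.0³ × 11.287)
    = 1.26199e+09 / 5.74326e+07 = 21.97 → 22 coils

22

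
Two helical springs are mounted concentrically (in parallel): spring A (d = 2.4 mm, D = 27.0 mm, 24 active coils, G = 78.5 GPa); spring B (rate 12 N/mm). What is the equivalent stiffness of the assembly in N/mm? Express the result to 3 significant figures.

12.7 N/mm

k_A = Gd⁴/(8D³N_a) = (78.5×10³)(2.4⁴)/(8·27.0³·24) = 0.68916 N/mm
Parallel: k_eq = 0.68916 + 12 = 12.689 N/mm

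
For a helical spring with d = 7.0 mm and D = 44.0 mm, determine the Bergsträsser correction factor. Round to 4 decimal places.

1.2258

C = D/d = 44.0/7.0 = 6.2857
K_B = (4C+2)/(4C−3) = 27.143/22.143 = 1.2258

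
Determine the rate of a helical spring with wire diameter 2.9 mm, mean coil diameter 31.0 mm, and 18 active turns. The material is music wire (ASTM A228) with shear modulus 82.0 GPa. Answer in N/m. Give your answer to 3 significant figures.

k = Gd⁴/(8D³N_a) = (82.0×10³ × 2.9⁴) / (8 × 31.0³ × 18)
  = 5.7997e+06 / 4.2899e+06 = 1.3519 N/mm = 1351.9 N/m

1350 N/m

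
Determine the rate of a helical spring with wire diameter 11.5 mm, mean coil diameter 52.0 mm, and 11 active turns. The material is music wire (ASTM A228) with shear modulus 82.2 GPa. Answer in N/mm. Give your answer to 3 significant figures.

116 N/mm

k = Gd⁴/(8D³N_a) = (82.2×10³ × 11.5⁴) / (8 × 52.0³ × 11)
  = 1.43768e+09 / 1.23735e+07 = 116.19 N/mm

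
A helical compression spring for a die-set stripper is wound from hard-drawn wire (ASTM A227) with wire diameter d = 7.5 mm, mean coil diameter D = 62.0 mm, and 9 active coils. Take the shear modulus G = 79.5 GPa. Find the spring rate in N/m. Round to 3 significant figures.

k = Gd⁴/(8D³N_a) = (79.5×10³ × 7.5⁴) / (8 × 62.0³ × 9)
  = 2.51543e+08 / 1.71596e+07 = 14.659 N/mm = 14659 N/m

14700 N/m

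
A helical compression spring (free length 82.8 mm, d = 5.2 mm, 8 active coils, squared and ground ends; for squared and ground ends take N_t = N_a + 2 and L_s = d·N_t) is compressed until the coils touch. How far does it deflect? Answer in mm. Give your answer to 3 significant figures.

30.8 mm

N_t = 10; L_s = 5.2·10 = 52 mm
δ_solid = L₀ − L_s = 82.8 − 52 = 30.8 mm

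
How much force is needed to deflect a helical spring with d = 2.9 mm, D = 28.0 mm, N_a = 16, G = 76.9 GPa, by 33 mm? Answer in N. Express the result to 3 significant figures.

k = Gd⁴/(8D³N_a) = (76.9×10³)(2.9⁴)/(8·28.0³·16) = 1.9357 N/mm
F = k·δ = 1.9357 × 33 = 63.878 N

63.9 N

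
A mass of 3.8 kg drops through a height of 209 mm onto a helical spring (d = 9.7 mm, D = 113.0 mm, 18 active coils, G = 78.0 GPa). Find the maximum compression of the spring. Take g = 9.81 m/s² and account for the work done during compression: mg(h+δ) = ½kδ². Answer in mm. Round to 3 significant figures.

k = Gd⁴/(8D³N_a) = (78.0×10³)(9.7⁴)/(8·113.0³·18) = 3.3234 N/mm
W = mg = 3.8 × 9.81 = 37.278 N
½kδ² − Wδ − Wh = 0 → δ = (W + √(W² + 2kWh))/k
δ = (37.278 + √(1389.6 + 51786))/3.3234 = (37.278 + 230.6)/3.3234 = 80.603 mm

80.6 mm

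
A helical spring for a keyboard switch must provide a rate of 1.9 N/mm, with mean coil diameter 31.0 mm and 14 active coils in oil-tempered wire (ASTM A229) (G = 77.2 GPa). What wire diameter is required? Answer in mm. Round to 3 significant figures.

d = (8D³N_a·k / G)^(1/4) = (8·31.0³·14·1.9 / (77.2×10³))^0.25
  = (82.118)^0.25 = 3.0103 mm

3.01 mm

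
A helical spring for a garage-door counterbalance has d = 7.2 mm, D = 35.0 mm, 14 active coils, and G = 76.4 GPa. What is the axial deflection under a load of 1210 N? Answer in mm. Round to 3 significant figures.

28.3 mm

k = Gd⁴/(8D³N_a) = (76.4×10³)(7.2⁴)/(8·35.0³·14) = 42.756 N/mm
δ = F/k = 1210 / 42.756 = 28.3 mm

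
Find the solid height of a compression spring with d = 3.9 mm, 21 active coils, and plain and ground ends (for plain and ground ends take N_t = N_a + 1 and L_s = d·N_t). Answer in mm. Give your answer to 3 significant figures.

plain and ground ends: N_t = N_a + 1 = 21 + 1 = 22
L_s = d·N_t = 3.9 × 22 = 85.8 mm

85.8 mm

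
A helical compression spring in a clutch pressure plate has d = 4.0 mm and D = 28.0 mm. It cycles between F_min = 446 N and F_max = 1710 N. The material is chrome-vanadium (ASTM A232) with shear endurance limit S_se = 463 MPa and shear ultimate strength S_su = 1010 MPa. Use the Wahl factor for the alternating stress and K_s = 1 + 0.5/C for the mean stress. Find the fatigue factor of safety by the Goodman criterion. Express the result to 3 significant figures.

0.321

C = D/d = 28.0/4.0 = 7.0000; K_W = (4C−1)/(4C−4)+0.615/C = 1.2129; K_s = 1+0.5/C = 1.0714
F_a = (F_max−F_min)/2 = 632 N; F_m = (F_max+F_min)/2 = 1078 N
τ_a = K_W·8F_aD/(πd³) = 1.2129 × 704.1 = 853.97 MPa
τ_m = K_s·8F_mD/(πd³) = 1.0714 × 1201 = 1286.8 MPa
Goodman: 1/n_f = τ_a/S_se + τ_m/S_su = 853.97/463 + 1286.8/1010 = 1.84444 + 1.27403 = 3.1185
n_f = 1/3.1185 = 0.3207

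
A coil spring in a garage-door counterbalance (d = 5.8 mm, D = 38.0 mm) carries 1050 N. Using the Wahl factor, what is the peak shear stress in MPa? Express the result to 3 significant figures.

640 MPa

Spring index C = D/d = 38.0/5.8 = 6.5517
K_W = (4C−1)/(4C−4) + 0.615/C = 25.207/22.207 + 0.0939 = 1.2290
τ₀ = 8FD/(πd³) = 8·1050·38.0/(π·5.8³) = 319200/612.96 = 520.75 MPa
τ_max = K·τ₀ = 1.2290 × 520.75 = 639.98 MPa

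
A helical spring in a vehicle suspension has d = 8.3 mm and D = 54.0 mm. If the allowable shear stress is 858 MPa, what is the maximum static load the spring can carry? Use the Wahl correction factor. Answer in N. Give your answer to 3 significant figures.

2900 N

C = D/d = 54.0/8.3 = 6.5060
K_W = (4C−1)/(4C−4) + 0.615/C = 25.024/22.024 + 0.0945 = 1.2307
τ_max = K·8FD/(πd³) → F_max = τ_allow·πd³/(8DK)
F_max = 858·π·8.3³/(8·54.0·1.2307) = 1.5412e+06/531.68 = 2898.8 N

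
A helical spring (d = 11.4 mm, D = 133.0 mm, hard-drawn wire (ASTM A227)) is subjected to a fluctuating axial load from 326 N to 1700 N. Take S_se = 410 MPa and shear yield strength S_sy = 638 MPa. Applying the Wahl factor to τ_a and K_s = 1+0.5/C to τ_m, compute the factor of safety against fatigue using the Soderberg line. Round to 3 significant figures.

C = D/d = 133.0/11.4 = 11.6667; K_W = (4C−1)/(4C−4)+0.615/C = 1.1230; K_s = 1+0.5/C = 1.0429
F_a = (F_max−F_min)/2 = 687 N; F_m = (F_max+F_min)/2 = 1013 N
τ_a = K_W·8F_aD/(πd³) = 1.1230 × 157.05 = 176.37 MPa
τ_m = K_s·8F_mD/(πd³) = 1.0429 × 231.57 = 241.5 MPa
Soderberg: 1/n_f = τ_a/S_se + τ_m/S_sy = 176.37/410 + 241.5/638 = 0.43017 + 0.37852 = 0.80869
n_f = 1/0.80869 = 1.237

1.24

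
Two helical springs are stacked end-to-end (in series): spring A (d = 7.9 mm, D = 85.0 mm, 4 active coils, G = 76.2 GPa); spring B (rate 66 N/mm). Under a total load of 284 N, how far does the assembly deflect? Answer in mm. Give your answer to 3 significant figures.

k_A = Gd⁴/(8D³N_a) = (76.2×10³)(7.9⁴)/(8·85.0³·4) = 15.103 N/mm
Series: 1/k_eq = 1/15.103 + 1/66 = 0.081365; k_eq = 12.29 N/mm
δ = F/k_eq = 284/12.29 = 23.108 mm

23.1 mm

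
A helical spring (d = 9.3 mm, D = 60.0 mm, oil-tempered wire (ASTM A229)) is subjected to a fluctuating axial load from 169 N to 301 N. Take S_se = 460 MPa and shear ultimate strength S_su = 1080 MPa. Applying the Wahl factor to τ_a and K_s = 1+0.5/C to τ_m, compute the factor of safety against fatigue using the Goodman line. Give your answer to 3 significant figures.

C = D/d = 60.0/9.3 = 6.4516; K_W = (4C−1)/(4C−4)+0.615/C = 1.2329; K_s = 1+0.5/C = 1.0775
F_a = (F_max−F_min)/2 = 66 N; F_m = (F_max+F_min)/2 = 235 N
τ_a = K_W·8F_aD/(πd³) = 1.2329 × 12.537 = 15.457 MPa
τ_m = K_s·8F_mD/(πd³) = 1.0775 × 44.639 = 48.098 MPa
Goodman: 1/n_f = τ_a/S_se + τ_m/S_su = 15.457/460 + 48.098/1080 = 0.03360 + 0.04454 = 0.078137
n_f = 1/0.078137 = 12.8

12.8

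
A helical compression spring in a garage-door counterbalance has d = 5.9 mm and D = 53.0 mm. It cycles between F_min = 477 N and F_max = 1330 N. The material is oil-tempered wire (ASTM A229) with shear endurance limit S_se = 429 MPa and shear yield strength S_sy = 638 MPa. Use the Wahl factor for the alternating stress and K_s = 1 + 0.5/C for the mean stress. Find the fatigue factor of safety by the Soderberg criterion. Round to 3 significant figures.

0.574

C = D/d = 53.0/5.9 = 8.9831; K_W = (4C−1)/(4C−4)+0.615/C = 1.1624; K_s = 1+0.5/C = 1.0557
F_a = (F_max−F_min)/2 = 426.5 N; F_m = (F_max+F_min)/2 = 903.5 N
τ_a = K_W·8F_aD/(πd³) = 1.1624 × 280.27 = 325.79 MPa
τ_m = K_s·8F_mD/(πd³) = 1.0557 × 593.73 = 626.78 MPa
Soderberg: 1/n_f = τ_a/S_se + τ_m/S_sy = 325.79/429 + 626.78/638 = 0.75942 + 0.98241 = 1.7418
n_f = 1/1.7418 = 0.5741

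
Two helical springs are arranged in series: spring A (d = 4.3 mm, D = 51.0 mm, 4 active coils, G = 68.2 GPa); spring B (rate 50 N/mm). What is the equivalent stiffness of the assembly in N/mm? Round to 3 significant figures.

k_A = Gd⁴/(8D³N_a) = (68.2×10³)(4.3⁴)/(8·51.0³·4) = 5.4928 N/mm
Series: 1/k_eq = 1/5.4928 + 1/50 = 0.20205; k_eq = 4.9492 N/mm

4.95 N/mm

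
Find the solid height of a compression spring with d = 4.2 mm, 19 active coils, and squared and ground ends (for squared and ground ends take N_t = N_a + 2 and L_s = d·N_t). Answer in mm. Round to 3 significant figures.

88.2 mm

squared and ground ends: N_t = N_a + 2 = 19 + 2 = 21
L_s = d·N_t = 4.2 × 21 = 88.2 mm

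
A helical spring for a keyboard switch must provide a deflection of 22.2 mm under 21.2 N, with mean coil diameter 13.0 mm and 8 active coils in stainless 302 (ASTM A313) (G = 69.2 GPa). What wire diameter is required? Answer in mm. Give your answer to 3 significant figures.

Required rate k = F/δ = 21.2/22.2 = 0.95495 N/mm
d = (8D³N_a·k / G)^(1/4) = (8·13.0³·8·0.95495 / (69.2×10³))^0.25
  = (1.9404)^0.25 = 1.1802 mm

1.18 mm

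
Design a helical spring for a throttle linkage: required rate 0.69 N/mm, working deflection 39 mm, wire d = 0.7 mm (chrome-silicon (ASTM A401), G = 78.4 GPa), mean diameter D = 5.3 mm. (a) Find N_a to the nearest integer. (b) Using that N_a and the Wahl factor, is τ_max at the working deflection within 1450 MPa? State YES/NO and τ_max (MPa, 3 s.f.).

(a) 23 coils; (b) YES, τ_max = 1260 MPa

N_a = Gd⁴/(8D³k) = (78.4×10³)(0.7⁴)/(8·5.3³·0.69) = 22.91 → N_a = 23
Actual rate k = Gd⁴/(8D³·23) = 0.68717 N/mm
Working load F = kδ = 0.68717·39 = 26.8 N
C = 5.3/0.7 = 7.5714; K_W = (4C−1)/(4C−4)+0.615/C = 1.1954
τ_max = K_W·8FD/(πd³) = 1.1954·1054.5 = 1260.5 MPa
τ_max ≤ 1450 MPa → acceptable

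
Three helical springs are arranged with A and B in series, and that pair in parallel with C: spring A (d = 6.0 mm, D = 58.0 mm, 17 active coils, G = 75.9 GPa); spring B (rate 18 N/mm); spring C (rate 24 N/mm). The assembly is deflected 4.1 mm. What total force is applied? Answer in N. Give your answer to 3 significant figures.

k_A = Gd⁴/(8D³N_a) = (75.9×10³)(6.0⁴)/(8·58.0³·17) = 3.707 N/mm
Springs A,B series: k_AB = 1/(1/3.707+1/18) = 3.0739 N/mm; parallel with C: k_eq = 3.0739+24 = 27.074 N/mm
F = k_eq·δ = 27.074·4.1 = 111 N

111 N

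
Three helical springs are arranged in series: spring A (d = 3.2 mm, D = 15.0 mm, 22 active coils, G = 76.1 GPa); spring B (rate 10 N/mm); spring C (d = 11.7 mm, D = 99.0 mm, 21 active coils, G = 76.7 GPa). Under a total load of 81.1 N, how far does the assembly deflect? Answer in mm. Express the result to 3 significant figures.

k_A = Gd⁴/(8D³N_a) = (76.1×10³)(3.2⁴)/(8·15.0³·22) = 13.434 N/mm
k_C = Gd⁴/(8D³N_a) = (76.7×10³)(11.7⁴)/(8·99.0³·21) = 8.8171 N/mm
Series: 1/k_eq = 1/13.434 + 1/10 + 1/8.8171 = 0.28786; k_eq = 3.474 N/mm
δ = F/k_eq = 81.1/3.474 = 23.345 mm

23.3 mm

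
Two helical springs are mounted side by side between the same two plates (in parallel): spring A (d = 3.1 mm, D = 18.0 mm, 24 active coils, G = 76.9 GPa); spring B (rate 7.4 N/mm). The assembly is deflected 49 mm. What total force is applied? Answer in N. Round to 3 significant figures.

k_A = Gd⁴/(8D³N_a) = (76.9×10³)(3.1⁴)/(8·18.0³·24) = 6.3424 N/mm
Parallel: k_eq = 6.3424 + 7.4 = 13.742 N/mm
F = k_eq·δ = 13.742·49 = 673.38 N

673 N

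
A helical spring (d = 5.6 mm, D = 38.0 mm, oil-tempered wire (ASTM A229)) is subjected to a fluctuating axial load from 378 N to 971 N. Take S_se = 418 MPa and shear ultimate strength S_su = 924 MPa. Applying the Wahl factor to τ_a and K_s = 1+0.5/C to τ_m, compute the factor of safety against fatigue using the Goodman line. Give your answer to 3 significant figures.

1.10

C = D/d = 38.0/5.6 = 6.7857; K_W = (4C−1)/(4C−4)+0.615/C = 1.2203; K_s = 1+0.5/C = 1.0737
F_a = (F_max−F_min)/2 = 296.5 N; F_m = (F_max+F_min)/2 = 674.5 N
τ_a = K_W·8F_aD/(πd³) = 1.2203 × 163.37 = 199.36 MPa
τ_m = K_s·8F_mD/(πd³) = 1.0737 × 371.66 = 399.04 MPa
Goodman: 1/n_f = τ_a/S_se + τ_m/S_su = 199.36/418 + 399.04/924 = 0.47694 + 0.43186 = 0.9088
n_f = 1/0.9088 = 1.1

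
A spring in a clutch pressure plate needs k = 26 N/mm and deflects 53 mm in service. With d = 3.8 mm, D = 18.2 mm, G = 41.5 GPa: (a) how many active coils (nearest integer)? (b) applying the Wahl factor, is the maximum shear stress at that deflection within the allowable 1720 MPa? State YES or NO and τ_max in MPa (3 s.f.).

N_a = Gd⁴/(8D³k) = (41.5×10³)(3.8⁴)/(8·18.2³·26) = 6.901 → N_a = 7
Actual rate k = Gd⁴/(8D³·7) = 25.632 N/mm
Working load F = kδ = 25.632·53 = 1358.5 N
C = 18.2/3.8 = 4.7895; K_W = (4C−1)/(4C−4)+0.615/C = 1.3263
τ_max = K_W·8FD/(πd³) = 1.3263·1147.4 = 1521.8 MPa
τ_max ≤ 1720 MPa → acceptable

(a) 7 coils; (b) YES, τ_max = 1520 MPa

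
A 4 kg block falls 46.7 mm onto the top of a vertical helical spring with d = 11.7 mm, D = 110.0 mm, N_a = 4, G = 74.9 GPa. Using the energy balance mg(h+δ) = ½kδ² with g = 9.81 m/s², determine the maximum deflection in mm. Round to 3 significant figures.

11.8 mm

k = Gd⁴/(8D³N_a) = (74.9×10³)(11.7⁴)/(8·110.0³·4) = 32.953 N/mm
W = mg = 4 × 9.81 = 39.24 N
½kδ² − Wδ − Wh = 0 → δ = (W + √(W² + 2kWh))/k
δ = (39.24 + √(1539.8 + 120774))/32.953 = (39.24 + 349.73)/32.953 = 11.804 mm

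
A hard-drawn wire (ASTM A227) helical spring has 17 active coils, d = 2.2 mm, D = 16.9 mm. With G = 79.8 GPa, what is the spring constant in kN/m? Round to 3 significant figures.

k = Gd⁴/(8D³N_a) = (79.8×10³ × 2.2⁴) / (8 × 16.9³ × 17)
  = 1.86936e+06 / 656446 = 2.8477 N/mm

2.85 kN/m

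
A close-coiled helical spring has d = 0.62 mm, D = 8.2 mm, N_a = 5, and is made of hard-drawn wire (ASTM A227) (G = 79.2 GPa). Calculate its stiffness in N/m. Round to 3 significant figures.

531 N/m

k = Gd⁴/(8D³N_a) = (79.2×10³ × 0.62⁴) / (8 × 8.2³ × 5)
  = 11702.9 / 22054.7 = 0.53063 N/mm = 530.63 N/m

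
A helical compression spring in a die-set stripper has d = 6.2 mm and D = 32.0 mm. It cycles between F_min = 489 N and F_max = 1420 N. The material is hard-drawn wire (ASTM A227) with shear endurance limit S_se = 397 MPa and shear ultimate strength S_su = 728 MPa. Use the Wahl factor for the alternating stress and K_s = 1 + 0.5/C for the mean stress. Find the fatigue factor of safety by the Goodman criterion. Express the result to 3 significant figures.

0.988

C = D/d = 32.0/6.2 = 5.1613; K_W = (4C−1)/(4C−4)+0.615/C = 1.2994; K_s = 1+0.5/C = 1.0969
F_a = (F_max−F_min)/2 = 465.5 N; F_m = (F_max+F_min)/2 = 954.5 N
τ_a = K_W·8F_aD/(πd³) = 1.2994 × 159.16 = 206.81 MPa
τ_m = K_s·8F_mD/(πd³) = 1.0969 × 326.36 = 357.97 MPa
Goodman: 1/n_f = τ_a/S_se + τ_m/S_su = 206.81/397 + 357.97/728 = 0.52093 + 0.49172 = 1.0127
n_f = 1/1.0127 = 0.9875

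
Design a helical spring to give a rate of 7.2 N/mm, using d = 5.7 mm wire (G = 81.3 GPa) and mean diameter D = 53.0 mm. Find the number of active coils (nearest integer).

N_a = Gd⁴/(8D³k) = (81.3×10³ × 5.7⁴)/(8 × 53.0³ × 7.2)
    = 8.58203e+07 / 8.57532e+06 = 10.01 → 10 coils

10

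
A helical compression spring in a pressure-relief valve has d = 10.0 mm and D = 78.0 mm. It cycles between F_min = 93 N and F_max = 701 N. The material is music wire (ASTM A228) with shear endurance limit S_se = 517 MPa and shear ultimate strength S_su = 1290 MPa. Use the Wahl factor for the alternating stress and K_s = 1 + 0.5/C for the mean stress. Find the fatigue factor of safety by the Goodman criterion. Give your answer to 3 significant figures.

4.90

C = D/d = 78.0/10.0 = 7.8000; K_W = (4C−1)/(4C−4)+0.615/C = 1.1891; K_s = 1+0.5/C = 1.0641
F_a = (F_max−F_min)/2 = 304 N; F_m = (F_max+F_min)/2 = 397 N
τ_a = K_W·8F_aD/(πd³) = 1.1891 × 60.382 = 71.803 MPa
τ_m = K_s·8F_mD/(πd³) = 1.0641 × 78.854 = 83.909 MPa
Goodman: 1/n_f = τ_a/S_se + τ_m/S_su = 71.803/517 + 83.909/1290 = 0.13888 + 0.06505 = 0.20393
n_f = 1/0.20393 = 4.904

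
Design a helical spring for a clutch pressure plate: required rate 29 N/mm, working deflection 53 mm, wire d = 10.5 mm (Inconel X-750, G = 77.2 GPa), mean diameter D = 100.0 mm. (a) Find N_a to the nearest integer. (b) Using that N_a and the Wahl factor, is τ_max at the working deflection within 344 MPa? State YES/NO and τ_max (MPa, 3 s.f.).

(a) 4 coils; (b) NO, τ_max = 394 MPa

N_a = Gd⁴/(8D³k) = (77.2×10³)(10.5⁴)/(8·100.0³·29) = 4.045 → N_a = 4
Actual rate k = Gd⁴/(8D³·4) = 29.324 N/mm
Working load F = kδ = 29.324·53 = 1554.2 N
C = 100.0/10.5 = 9.5238; K_W = (4C−1)/(4C−4)+0.615/C = 1.1526
τ_max = K_W·8FD/(πd³) = 1.1526·341.88 = 394.04 MPa
τ_max > 344 MPa → exceeds allowable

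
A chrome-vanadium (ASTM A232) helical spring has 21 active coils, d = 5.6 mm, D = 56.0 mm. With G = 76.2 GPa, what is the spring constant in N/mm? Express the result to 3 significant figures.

2.54 N/mm

k = Gd⁴/(8D³N_a) = (76.2×10³ × 5.6⁴) / (8 × 56.0³ × 21)
  = 7.49389e+07 / 2.95035e+07 = 2.54 N/mm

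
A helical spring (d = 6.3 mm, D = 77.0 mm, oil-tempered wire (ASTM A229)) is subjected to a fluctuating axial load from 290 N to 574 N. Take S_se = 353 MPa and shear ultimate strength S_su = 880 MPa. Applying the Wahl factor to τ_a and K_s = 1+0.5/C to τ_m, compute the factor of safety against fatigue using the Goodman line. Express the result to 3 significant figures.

C = D/d = 77.0/6.3 = 12.2222; K_W = (4C−1)/(4C−4)+0.615/C = 1.1171; K_s = 1+0.5/C = 1.0409
F_a = (F_max−F_min)/2 = 142 N; F_m = (F_max+F_min)/2 = 432 N
τ_a = K_W·8F_aD/(πd³) = 1.1171 × 111.35 = 124.4 MPa
τ_m = K_s·8F_mD/(πd³) = 1.0409 × 338.76 = 352.62 MPa
Goodman: 1/n_f = τ_a/S_se + τ_m/S_su = 124.4/353 + 352.62/880 = 0.35240 + 0.40070 = 0.7531
n_f = 1/0.7531 = 1.328

1.33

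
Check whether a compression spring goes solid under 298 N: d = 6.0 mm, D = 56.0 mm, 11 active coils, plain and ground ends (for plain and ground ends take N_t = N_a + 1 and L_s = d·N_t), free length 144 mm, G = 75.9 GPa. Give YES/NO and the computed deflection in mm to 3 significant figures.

k = Gd⁴/(8D³N_a) = (75.9×10³)(6.0⁴)/(8·56.0³·11) = 6.365 N/mm
N_t = 12; L_s = 6.0·12 = 72 mm; δ_solid = L₀ − L_s = 144 − 72 = 72 mm
δ = F/k = 298/6.365 = 46.818 mm
δ < δ_solid → spring does not go solid

NO, δ = 46.8 mm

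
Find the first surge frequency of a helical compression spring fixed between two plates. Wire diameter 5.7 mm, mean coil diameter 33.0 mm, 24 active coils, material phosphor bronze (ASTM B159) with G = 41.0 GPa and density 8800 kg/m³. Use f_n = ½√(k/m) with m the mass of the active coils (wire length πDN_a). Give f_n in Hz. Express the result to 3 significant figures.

53.0 Hz

k = Gd⁴/(8D³N_a) = (41.0×10³)(5.7⁴)/(8·33.0³·24) = 6.2725 N/mm = 6272.5 N/m
Wire length L = πDN_a = π·33.0·24 = 2488.1 mm
m = ρ·(πd²/4)·L = 8800 × 25.518×10⁻⁶ m² × 2.4881 m = 0.55872 kg
f_n = ½√(k/m) = 0.5·√(6272.5/0.55872) = 0.5·√(11226) = 52.978 Hz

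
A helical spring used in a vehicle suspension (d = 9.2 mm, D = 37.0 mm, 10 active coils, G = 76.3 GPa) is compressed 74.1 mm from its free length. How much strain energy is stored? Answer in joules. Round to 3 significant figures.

370 J

k = Gd⁴/(8D³N_a) = (76.3×10³)(9.2⁴)/(8·37.0³·10) = 134.89 N/mm
U = ½kδ² = 0.5 × 134.89 × 74.1² = 3.7033e+05 N·mm = 370.33 J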